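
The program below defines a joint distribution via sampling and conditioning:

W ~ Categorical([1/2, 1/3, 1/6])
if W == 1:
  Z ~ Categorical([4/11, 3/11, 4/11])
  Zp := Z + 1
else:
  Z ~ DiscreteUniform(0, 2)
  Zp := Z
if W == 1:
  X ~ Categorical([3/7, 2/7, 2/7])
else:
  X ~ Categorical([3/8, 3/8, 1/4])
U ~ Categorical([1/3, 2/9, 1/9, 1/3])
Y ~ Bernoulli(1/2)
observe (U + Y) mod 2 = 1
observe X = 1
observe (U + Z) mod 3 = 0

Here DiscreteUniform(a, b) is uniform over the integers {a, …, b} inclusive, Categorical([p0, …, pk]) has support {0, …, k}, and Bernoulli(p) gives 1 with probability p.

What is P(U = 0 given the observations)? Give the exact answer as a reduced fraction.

Enumerate traces; 12 have nonzero weight after conditioning:
  (W=0, Z=0, X=1, U=0, Y=1) weight 1/96
  (W=0, Z=0, X=1, U=3, Y=0) weight 1/96
  (W=0, Z=1, X=1, U=2, Y=1) weight 1/288
  (W=0, Z=2, X=1, U=1, Y=0) weight 1/144
  (W=1, Z=0, X=1, U=0, Y=1) weight 4/693
  (W=1, Z=0, X=1, U=3, Y=0) weight 4/693
  (W=1, Z=1, X=1, U=2, Y=1) weight 1/693
  (W=1, Z=2, X=1, U=1, Y=0) weight 8/2079
  … 4 more
Group by U:
  weight(U=0) = 109/5544
  weight(U=1) = 109/8316
  weight(U=2) = 101/16632
  weight(U=3) = 109/5544
Total weight = 109/5544 + 109/8316 + 101/16632 + 109/5544 = 139/2376
P(U=0 | obs) = 109/5544 / 139/2376 = 327/973
P(U=1 | obs) = 109/8316 / 139/2376 = 218/973
P(U=2 | obs) = 101/16632 / 139/2376 = 101/973
P(U=3 | obs) = 109/5544 / 139/2376 = 327/973

P(U = 0 | obs) = 327/973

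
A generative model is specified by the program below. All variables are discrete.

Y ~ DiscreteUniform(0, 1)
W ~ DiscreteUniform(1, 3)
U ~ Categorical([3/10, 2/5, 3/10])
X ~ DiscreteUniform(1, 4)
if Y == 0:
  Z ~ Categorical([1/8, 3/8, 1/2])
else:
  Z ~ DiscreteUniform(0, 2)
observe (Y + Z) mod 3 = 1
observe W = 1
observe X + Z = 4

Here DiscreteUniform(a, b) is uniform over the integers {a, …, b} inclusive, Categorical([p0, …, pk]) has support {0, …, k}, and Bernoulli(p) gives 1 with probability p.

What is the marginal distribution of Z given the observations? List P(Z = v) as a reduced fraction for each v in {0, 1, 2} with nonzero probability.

Enumerate traces; 6 have nonzero weight after conditioning:
  (Y=0, W=1, U=0, X=3, Z=1) weight 3/640
  (Y=0, W=1, U=1, X=3, Z=1) weight 1/160
  (Y=0, W=1, U=2, X=3, Z=1) weight 3/640
  (Y=1, W=1, U=0, X=4, Z=0) weight 1/240
  (Y=1, W=1, U=1, X=4, Z=0) weight 1/180
  (Y=1, W=1, U=2, X=4, Z=0) weight 1/240
Group by Z:
  weight(Z=0) = 1/72
  weight(Z=1) = 1/64
Total weight = 1/72 + 1/64 = 17/576
P(Z=0 | obs) = 1/72 / 17/576 = 8/17
P(Z=1 | obs) = 1/64 / 17/576 = 9/17

P(Z=0) = 8/17, P(Z=1) = 9/17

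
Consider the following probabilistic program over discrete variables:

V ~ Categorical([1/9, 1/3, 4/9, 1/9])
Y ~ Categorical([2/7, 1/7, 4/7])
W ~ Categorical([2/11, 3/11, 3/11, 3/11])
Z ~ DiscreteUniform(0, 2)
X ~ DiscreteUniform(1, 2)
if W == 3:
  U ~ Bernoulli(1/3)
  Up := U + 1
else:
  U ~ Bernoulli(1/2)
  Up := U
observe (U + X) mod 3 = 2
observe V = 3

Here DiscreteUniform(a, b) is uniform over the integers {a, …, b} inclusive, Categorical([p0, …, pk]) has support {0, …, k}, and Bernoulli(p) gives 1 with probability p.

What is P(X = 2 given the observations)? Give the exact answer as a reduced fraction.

P(X = 2 | obs) = 6/11

Enumerate traces; 72 have nonzero weight after conditioning:
  (V=3, Y=0, W=0, Z=0, X=1, U=1) weight 1/2079
  (V=3, Y=0, W=0, Z=0, X=2, U=0) weight 1/2079
  (V=3, Y=0, W=0, Z=1, X=1, U=1) weight 1/2079
  (V=3, Y=0, W=0, Z=1, X=2, U=0) weight 1/2079
  (V=3, Y=0, W=0, Z=2, X=1, U=1) weight 1/2079
  (V=3, Y=0, W=0, Z=2, X=2, U=0) weight 1/2079
  (V=3, Y=0, W=1, Z=0, X=1, U=1) weight 1/1386
  (V=3, Y=0, W=1, Z=0, X=2, U=0) weight 1/1386
  … 64 more
Group by X:
  weight(X=1) = 5/198
  weight(X=2) = 1/33
Total weight = 5/198 + 1/33 = 1/18
P(X=1 | obs) = 5/198 / 1/18 = 5/11
P(X=2 | obs) = 1/33 / 1/18 = 6/11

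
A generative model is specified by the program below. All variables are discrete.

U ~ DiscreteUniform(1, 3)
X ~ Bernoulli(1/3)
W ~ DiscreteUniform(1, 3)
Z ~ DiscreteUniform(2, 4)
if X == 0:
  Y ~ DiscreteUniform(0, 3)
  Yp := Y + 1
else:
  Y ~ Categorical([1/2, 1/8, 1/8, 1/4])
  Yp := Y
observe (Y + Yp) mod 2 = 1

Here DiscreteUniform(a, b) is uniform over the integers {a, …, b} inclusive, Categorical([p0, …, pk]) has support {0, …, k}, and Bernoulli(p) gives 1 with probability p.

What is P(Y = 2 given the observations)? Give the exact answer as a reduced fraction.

P(Y = 2 | obs) = 1/4

Enumerate traces; 108 have nonzero weight after conditioning:
  (U=1, X=0, W=1, Z=2, Y=0) weight 1/162
  (U=1, X=0, W=1, Z=2, Y=1) weight 1/162
  (U=1, X=0, W=1, Z=2, Y=2) weight 1/162
  (U=1, X=0, W=1, Z=2, Y=3) weight 1/162
  (U=1, X=0, W=1, Z=3, Y=0) weight 1/162
  (U=1, X=0, W=1, Z=3, Y=1) weight 1/162
  (U=1, X=0, W=1, Z=3, Y=2) weight 1/162
  (U=1, X=0, W=1, Z=3, Y=3) weight 1/162
  … 100 more
Group by Y:
  weight(Y=0) = 1/6
  weight(Y=1) = 1/6
  weight(Y=2) = 1/6
  weight(Y=3) = 1/6
Total weight = 1/6 + 1/6 + 1/6 + 1/6 = 2/3
P(Y=0 | obs) = 1/6 / 2/3 = 1/4
P(Y=1 | obs) = 1/6 / 2/3 = 1/4
P(Y=2 | obs) = 1/6 / 2/3 = 1/4
P(Y=3 | obs) = 1/6 / 2/3 = 1/4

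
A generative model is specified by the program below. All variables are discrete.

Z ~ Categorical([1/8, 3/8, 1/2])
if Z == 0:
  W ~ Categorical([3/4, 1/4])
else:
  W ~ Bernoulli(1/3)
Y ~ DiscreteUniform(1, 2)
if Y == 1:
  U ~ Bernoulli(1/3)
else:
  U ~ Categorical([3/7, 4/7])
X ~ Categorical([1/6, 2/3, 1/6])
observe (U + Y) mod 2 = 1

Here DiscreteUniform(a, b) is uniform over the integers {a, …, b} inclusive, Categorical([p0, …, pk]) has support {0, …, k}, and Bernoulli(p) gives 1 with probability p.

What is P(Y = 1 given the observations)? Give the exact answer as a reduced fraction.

P(Y = 1 | obs) = 7/13

Enumerate traces; 36 have nonzero weight after conditioning:
  (Z=0, W=0, Y=1, U=0, X=0) weight 1/192
  (Z=0, W=0, Y=1, U=0, X=1) weight 1/48
  (Z=0, W=0, Y=1, U=0, X=2) weight 1/192
  (Z=0, W=0, Y=2, U=1, X=0) weight 1/224
  (Z=0, W=0, Y=2, U=1, X=1) weight 1/56
  (Z=0, W=0, Y=2, U=1, X=2) weight 1/224
  (Z=0, W=1, Y=1, U=0, X=0) weight 1/576
  (Z=0, W=1, Y=1, U=0, X=1) weight 1/144
  … 28 more
Group by Y:
  weight(Y=1) = 1/3
  weight(Y=2) = 2/7
Total weight = 1/3 + 2/7 = 13/21
P(Y=1 | obs) = 1/3 / 13/21 = 7/13
P(Y=2 | obs) = 2/7 / 13/21 = 6/13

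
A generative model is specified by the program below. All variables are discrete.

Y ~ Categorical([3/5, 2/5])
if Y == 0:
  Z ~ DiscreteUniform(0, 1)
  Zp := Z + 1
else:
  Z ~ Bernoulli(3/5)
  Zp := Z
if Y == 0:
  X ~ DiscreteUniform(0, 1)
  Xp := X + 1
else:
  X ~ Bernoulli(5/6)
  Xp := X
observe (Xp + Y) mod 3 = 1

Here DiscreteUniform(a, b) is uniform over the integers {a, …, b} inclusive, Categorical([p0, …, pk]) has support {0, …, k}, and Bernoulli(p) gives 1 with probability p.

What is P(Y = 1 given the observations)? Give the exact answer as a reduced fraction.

P(Y = 1 | obs) = 2/11

Enumerate traces; 4 have nonzero weight after conditioning:
  (Y=0, Z=0, X=0) weight 3/20
  (Y=0, Z=1, X=0) weight 3/20
  (Y=1, Z=0, X=0) weight 2/75
  (Y=1, Z=1, X=0) weight 1/25
Group by Y:
  weight(Y=0) = 3/10
  weight(Y=1) = 1/15
Total weight = 3/10 + 1/15 = 11/30
P(Y=0 | obs) = 3/10 / 11/30 = 9/11
P(Y=1 | obs) = 1/15 / 11/30 = 2/11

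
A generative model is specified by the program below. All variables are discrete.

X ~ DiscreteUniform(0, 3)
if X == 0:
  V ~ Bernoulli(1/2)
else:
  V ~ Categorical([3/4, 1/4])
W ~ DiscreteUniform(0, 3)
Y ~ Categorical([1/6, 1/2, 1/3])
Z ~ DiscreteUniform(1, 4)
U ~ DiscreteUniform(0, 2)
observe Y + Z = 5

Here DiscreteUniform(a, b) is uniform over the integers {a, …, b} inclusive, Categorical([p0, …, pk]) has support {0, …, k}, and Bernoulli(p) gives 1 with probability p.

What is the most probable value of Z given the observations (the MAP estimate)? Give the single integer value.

argmax_v P(Z = v | obs) = 4

Enumerate traces; 192 have nonzero weight after conditioning:
  (X=0, V=0, W=0, Y=1, Z=4, U=0) weight 1/768
  (X=0, V=0, W=0, Y=1, Z=4, U=1) weight 1/768
  (X=0, V=0, W=0, Y=1, Z=4, U=2) weight 1/768
  (X=0, V=0, W=0, Y=2, Z=3, U=0) weight 1/1152
  (X=0, V=0, W=0, Y=2, Z=3, U=1) weight 1/1152
  (X=0, V=0, W=0, Y=2, Z=3, U=2) weight 1/1152
  (X=0, V=0, W=1, Y=1, Z=4, U=0) weight 1/768
  (X=0, V=0, W=1, Y=1, Z=4, U=1) weight 1/768
  … 184 more
Group by Z:
  weight(Z=3) = 1/12
  weight(Z=4) = 1/8
Total weight = 1/12 + 1/8 = 5/24
P(Z=3 | obs) = 1/12 / 5/24 = 2/5
P(Z=4 | obs) = 1/8 / 5/24 = 3/5
argmax = 4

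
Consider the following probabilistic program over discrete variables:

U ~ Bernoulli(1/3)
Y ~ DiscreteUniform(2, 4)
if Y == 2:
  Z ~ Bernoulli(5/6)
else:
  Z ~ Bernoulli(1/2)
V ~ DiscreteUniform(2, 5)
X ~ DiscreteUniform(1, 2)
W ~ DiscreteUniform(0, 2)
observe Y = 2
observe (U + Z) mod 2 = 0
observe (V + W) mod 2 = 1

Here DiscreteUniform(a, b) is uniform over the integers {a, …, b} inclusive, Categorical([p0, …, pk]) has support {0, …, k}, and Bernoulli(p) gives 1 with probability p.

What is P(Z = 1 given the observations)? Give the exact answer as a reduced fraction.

Enumerate traces; 24 have nonzero weight after conditioning:
  (U=0, Y=2, Z=0, V=2, X=1, W=1) weight 1/648
  (U=0, Y=2, Z=0, V=2, X=2, W=1) weight 1/648
  (U=0, Y=2, Z=0, V=3, X=1, W=0) weight 1/648
  (U=0, Y=2, Z=0, V=3, X=1, W=2) weight 1/648
  (U=0, Y=2, Z=0, V=3, X=2, W=0) weight 1/648
  (U=0, Y=2, Z=0, V=3, X=2, W=2) weight 1/648
  (U=0, Y=2, Z=0, V=4, X=1, W=1) weight 1/648
  (U=0, Y=2, Z=0, V=4, X=2, W=1) weight 1/648
  (U=1, Y=2, Z=1, V=2, X=1, W=1) weight 5/1296
  … 15 more
Group by Z:
  weight(Z=0) = 1/54
  weight(Z=1) = 5/108
Total weight = 1/54 + 5/108 = 7/108
P(Z=0 | obs) = 1/54 / 7/108 = 2/7
P(Z=1 | obs) = 5/108 / 7/108 = 5/7

P(Z = 1 | obs) = 5/7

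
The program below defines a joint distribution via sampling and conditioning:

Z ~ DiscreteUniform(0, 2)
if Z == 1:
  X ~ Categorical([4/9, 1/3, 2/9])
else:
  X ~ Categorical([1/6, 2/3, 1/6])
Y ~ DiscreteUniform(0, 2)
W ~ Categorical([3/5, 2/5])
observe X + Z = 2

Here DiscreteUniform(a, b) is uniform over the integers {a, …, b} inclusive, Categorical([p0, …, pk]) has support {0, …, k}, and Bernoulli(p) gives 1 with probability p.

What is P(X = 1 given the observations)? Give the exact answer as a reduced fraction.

P(X = 1 | obs) = 1/2

Enumerate traces; 18 have nonzero weight after conditioning:
  (Z=0, X=2, Y=0, W=0) weight 1/90
  (Z=0, X=2, Y=0, W=1) weight 1/135
  (Z=0, X=2, Y=1, W=0) weight 1/90
  (Z=0, X=2, Y=1, W=1) weight 1/135
  (Z=0, X=2, Y=2, W=0) weight 1/90
  (Z=0, X=2, Y=2, W=1) weight 1/135
  (Z=1, X=1, Y=0, W=0) weight 1/45
  (Z=1, X=1, Y=0, W=1) weight 2/135
  (Z=2, X=0, Y=0, W=0) weight 1/90
  … 9 more
Group by X:
  weight(X=0) = 1/18
  weight(X=1) = 1/9
  weight(X=2) = 1/18
Total weight = 1/18 + 1/9 + 1/18 = 2/9
P(X=0 | obs) = 1/18 / 2/9 = 1/4
P(X=1 | obs) = 1/9 / 2/9 = 1/2
P(X=2 | obs) = 1/18 / 2/9 = 1/4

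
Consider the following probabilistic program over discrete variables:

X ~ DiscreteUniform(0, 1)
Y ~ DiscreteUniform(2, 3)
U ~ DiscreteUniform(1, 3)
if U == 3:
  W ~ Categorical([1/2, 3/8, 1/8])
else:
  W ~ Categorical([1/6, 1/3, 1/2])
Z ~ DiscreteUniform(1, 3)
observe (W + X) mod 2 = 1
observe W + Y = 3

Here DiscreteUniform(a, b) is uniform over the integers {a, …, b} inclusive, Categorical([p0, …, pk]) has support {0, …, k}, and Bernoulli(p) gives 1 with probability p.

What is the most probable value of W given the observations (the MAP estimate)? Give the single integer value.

argmax_v P(W = v | obs) = 1

Enumerate traces; 18 have nonzero weight after conditioning:
  (X=0, Y=2, U=1, W=1, Z=1) weight 1/108
  (X=0, Y=2, U=1, W=1, Z=2) weight 1/108
  (X=0, Y=2, U=1, W=1, Z=3) weight 1/108
  (X=0, Y=2, U=2, W=1, Z=1) weight 1/108
  (X=0, Y=2, U=2, W=1, Z=2) weight 1/108
  (X=0, Y=2, U=2, W=1, Z=3) weight 1/108
  (X=0, Y=2, U=3, W=1, Z=1) weight 1/96
  (X=0, Y=2, U=3, W=1, Z=2) weight 1/96
  (X=1, Y=3, U=1, W=0, Z=1) weight 1/216
  … 9 more
Group by W:
  weight(W=0) = 5/72
  weight(W=1) = 25/288
Total weight = 5/72 + 25/288 = 5/32
P(W=0 | obs) = 5/72 / 5/32 = 4/9
P(W=1 | obs) = 25/288 / 5/32 = 5/9
argmax = 1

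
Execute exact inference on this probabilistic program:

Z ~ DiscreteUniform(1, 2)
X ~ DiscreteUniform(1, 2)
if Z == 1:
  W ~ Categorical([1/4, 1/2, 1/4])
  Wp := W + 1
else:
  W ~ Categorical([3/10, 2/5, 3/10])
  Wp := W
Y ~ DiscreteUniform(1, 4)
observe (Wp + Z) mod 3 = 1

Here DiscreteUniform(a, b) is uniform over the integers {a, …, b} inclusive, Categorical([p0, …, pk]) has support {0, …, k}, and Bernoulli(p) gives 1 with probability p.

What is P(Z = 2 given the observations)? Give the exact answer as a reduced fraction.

P(Z = 2 | obs) = 6/11

Enumerate traces; 16 have nonzero weight after conditioning:
  (Z=1, X=1, W=2, Y=1) weight 1/64
  (Z=1, X=1, W=2, Y=2) weight 1/64
  (Z=1, X=1, W=2, Y=3) weight 1/64
  (Z=1, X=1, W=2, Y=4) weight 1/64
  (Z=1, X=2, W=2, Y=1) weight 1/64
  (Z=1, X=2, W=2, Y=2) weight 1/64
  (Z=1, X=2, W=2, Y=3) weight 1/64
  (Z=1, X=2, W=2, Y=4) weight 1/64
  (Z=2, X=1, W=2, Y=1) weight 3/160
  … 7 more
Group by Z:
  weight(Z=1) = 1/8
  weight(Z=2) = 3/20
Total weight = 1/8 + 3/20 = 11/40
P(Z=1 | obs) = 1/8 / 11/40 = 5/11
P(Z=2 | obs) = 3/20 / 11/40 = 6/11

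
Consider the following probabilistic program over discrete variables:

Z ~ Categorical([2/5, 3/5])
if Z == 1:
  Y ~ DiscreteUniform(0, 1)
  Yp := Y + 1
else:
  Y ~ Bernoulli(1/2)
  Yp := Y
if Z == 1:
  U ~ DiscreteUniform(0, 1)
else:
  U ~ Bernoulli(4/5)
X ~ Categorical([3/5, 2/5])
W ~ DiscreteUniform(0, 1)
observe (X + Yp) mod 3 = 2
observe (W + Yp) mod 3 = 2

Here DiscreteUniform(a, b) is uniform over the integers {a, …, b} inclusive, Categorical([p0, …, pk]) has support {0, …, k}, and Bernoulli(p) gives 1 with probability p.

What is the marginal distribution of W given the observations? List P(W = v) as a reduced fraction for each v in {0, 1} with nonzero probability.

P(W=0) = 9/19, P(W=1) = 10/19

Enumerate traces; 6 have nonzero weight after conditioning:
  (Z=0, Y=1, U=0, X=1, W=1) weight 1/125
  (Z=0, Y=1, U=1, X=1, W=1) weight 4/125
  (Z=1, Y=0, U=0, X=1, W=1) weight 3/100
  (Z=1, Y=0, U=1, X=1, W=1) weight 3/100
  (Z=1, Y=1, U=0, X=0, W=0) weight 9/200
  (Z=1, Y=1, U=1, X=0, W=0) weight 9/200
Group by W:
  weight(W=0) = 9/100
  weight(W=1) = 1/10
Total weight = 9/100 + 1/10 = 19/100
P(W=0 | obs) = 9/100 / 19/100 = 9/19
P(W=1 | obs) = 1/10 / 19/100 = 10/19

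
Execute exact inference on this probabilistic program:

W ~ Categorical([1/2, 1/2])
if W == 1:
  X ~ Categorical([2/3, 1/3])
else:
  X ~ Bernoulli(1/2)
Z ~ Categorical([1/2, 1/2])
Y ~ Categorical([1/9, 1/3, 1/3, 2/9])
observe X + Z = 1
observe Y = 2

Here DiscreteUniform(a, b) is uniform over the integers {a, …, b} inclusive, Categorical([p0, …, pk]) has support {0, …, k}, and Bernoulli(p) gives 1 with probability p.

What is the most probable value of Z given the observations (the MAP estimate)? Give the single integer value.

argmax_v P(Z = v | obs) = 1

Enumerate traces; 4 have nonzero weight after conditioning:
  (W=0, X=0, Z=1, Y=2) weight 1/24
  (W=0, X=1, Z=0, Y=2) weight 1/24
  (W=1, X=0, Z=1, Y=2) weight 1/18
  (W=1, X=1, Z=0, Y=2) weight 1/36
Group by Z:
  weight(Z=0) = 5/72
  weight(Z=1) = 7/72
Total weight = 5/72 + 7/72 = 1/6
P(Z=0 | obs) = 5/72 / 1/6 = 5/12
P(Z=1 | obs) = 7/72 / 1/6 = 7/12
argmax = 1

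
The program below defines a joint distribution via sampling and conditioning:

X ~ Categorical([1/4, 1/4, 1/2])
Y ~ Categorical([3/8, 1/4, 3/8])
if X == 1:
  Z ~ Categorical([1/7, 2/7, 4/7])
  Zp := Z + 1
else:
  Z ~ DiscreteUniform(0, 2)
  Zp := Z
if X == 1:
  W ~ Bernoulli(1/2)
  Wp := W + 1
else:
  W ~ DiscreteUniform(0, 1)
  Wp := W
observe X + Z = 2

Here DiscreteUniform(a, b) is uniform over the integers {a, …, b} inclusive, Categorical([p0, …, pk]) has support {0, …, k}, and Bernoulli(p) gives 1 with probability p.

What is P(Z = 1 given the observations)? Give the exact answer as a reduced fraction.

P(Z = 1 | obs) = 2/9

Enumerate traces; 18 have nonzero weight after conditioning:
  (X=0, Y=0, Z=2, W=0) weight 1/64
  (X=0, Y=0, Z=2, W=1) weight 1/64
  (X=0, Y=1, Z=2, W=0) weight 1/96
  (X=0, Y=1, Z=2, W=1) weight 1/96
  (X=0, Y=2, Z=2, W=0) weight 1/64
  (X=0, Y=2, Z=2, W=1) weight 1/64
  (X=1, Y=0, Z=1, W=0) weight 3/224
  (X=1, Y=0, Z=1, W=1) weight 3/224
  (X=2, Y=0, Z=0, W=0) weight 1/32
  … 9 more
Group by Z:
  weight(Z=0) = 1/6
  weight(Z=1) = 1/14
  weight(Z=2) = 1/12
Total weight = 1/6 + 1/14 + 1/12 = 9/28
P(Z=0 | obs) = 1/6 / 9/28 = 14/27
P(Z=1 | obs) = 1/14 / 9/28 = 2/9
P(Z=2 | obs) = 1/12 / 9/28 = 7/27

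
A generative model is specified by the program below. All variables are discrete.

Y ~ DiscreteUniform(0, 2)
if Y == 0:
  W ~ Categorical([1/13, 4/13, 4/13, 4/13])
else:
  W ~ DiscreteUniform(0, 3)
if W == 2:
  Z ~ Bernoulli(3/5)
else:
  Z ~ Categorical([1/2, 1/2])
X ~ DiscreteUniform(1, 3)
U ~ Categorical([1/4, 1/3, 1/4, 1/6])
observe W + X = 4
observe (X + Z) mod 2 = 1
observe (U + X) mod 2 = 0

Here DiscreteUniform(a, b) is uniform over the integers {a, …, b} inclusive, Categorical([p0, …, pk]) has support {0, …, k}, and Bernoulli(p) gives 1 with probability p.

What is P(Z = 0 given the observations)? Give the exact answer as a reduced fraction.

P(Z = 0 | obs) = 5/8

Enumerate traces; 18 have nonzero weight after conditioning:
  (Y=0, W=1, Z=0, X=3, U=1) weight 2/351
  (Y=0, W=1, Z=0, X=3, U=3) weight 1/351
  (Y=0, W=2, Z=1, X=2, U=0) weight 1/195
  (Y=0, W=2, Z=1, X=2, U=2) weight 1/195
  (Y=0, W=3, Z=0, X=1, U=1) weight 2/351
  (Y=0, W=3, Z=0, X=1, U=3) weight 1/351
  (Y=1, W=1, Z=0, X=3, U=1) weight 1/216
  (Y=1, W=1, Z=0, X=3, U=3) weight 1/432
  … 10 more
Group by Z:
  weight(Z=0) = 7/156
  weight(Z=1) = 7/260
Total weight = 7/156 + 7/260 = 14/195
P(Z=0 | obs) = 7/156 / 14/195 = 5/8
P(Z=1 | obs) = 7/260 / 14/195 = 3/8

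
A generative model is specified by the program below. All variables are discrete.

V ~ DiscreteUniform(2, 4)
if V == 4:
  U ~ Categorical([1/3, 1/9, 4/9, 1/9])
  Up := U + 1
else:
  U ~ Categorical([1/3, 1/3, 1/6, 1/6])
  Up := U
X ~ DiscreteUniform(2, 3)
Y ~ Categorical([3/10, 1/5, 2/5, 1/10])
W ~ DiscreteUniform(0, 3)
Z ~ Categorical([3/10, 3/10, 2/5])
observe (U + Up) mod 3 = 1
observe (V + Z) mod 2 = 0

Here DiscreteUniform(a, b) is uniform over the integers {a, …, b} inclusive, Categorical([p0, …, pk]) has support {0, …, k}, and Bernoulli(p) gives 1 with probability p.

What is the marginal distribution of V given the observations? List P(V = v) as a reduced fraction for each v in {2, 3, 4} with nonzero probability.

Enumerate traces; 224 have nonzero weight after conditioning:
  (V=2, U=2, X=2, Y=0, W=0, Z=0) weight 1/1600
  (V=2, U=2, X=2, Y=0, W=0, Z=2) weight 1/1200
  (V=2, U=2, X=2, Y=0, W=1, Z=0) weight 1/1600
  (V=2, U=2, X=2, Y=0, W=1, Z=2) weight 1/1200
  (V=2, U=2, X=2, Y=0, W=2, Z=0) weight 1/1600
  (V=2, U=2, X=2, Y=0, W=2, Z=2) weight 1/1200
  (V=2, U=2, X=2, Y=0, W=3, Z=0) weight 1/1600
  (V=2, U=2, X=2, Y=0, W=3, Z=2) weight 1/1200
  (V=3, U=2, X=2, Y=0, W=0, Z=1) weight 1/1600
  (V=4, U=0, X=2, Y=0, W=0, Z=0) weight 1/800
  … 214 more
Group by V:
  weight(V=2) = 7/180
  weight(V=3) = 1/60
  weight(V=4) = 14/135
Total weight = 7/180 + 1/60 + 14/135 = 43/270
P(V=2 | obs) = 7/180 / 43/270 = 21/86
P(V=3 | obs) = 1/60 / 43/270 = 9/86
P(V=4 | obs) = 14/135 / 43/270 = 28/43

P(V=2) = 21/86, P(V=3) = 9/86, P(V=4) = 28/43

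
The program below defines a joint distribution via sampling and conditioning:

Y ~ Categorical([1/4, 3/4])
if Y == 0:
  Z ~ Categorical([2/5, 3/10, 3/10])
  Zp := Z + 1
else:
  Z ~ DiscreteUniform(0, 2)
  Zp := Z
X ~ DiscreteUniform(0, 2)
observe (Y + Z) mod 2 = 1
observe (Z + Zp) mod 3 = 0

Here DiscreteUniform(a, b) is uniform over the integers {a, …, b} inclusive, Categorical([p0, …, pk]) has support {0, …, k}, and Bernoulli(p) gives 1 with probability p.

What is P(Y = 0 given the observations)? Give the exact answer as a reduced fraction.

P(Y = 0 | obs) = 3/13

Enumerate traces; 6 have nonzero weight after conditioning:
  (Y=0, Z=1, X=0) weight 1/40
  (Y=0, Z=1, X=1) weight 1/40
  (Y=0, Z=1, X=2) weight 1/40
  (Y=1, Z=0, X=0) weight 1/12
  (Y=1, Z=0, X=1) weight 1/12
  (Y=1, Z=0, X=2) weight 1/12
Group by Y:
  weight(Y=0) = 3/40
  weight(Y=1) = 1/4
Total weight = 3/40 + 1/4 = 13/40
P(Y=0 | obs) = 3/40 / 13/40 = 3/13
P(Y=1 | obs) = 1/4 / 13/40 = 10/13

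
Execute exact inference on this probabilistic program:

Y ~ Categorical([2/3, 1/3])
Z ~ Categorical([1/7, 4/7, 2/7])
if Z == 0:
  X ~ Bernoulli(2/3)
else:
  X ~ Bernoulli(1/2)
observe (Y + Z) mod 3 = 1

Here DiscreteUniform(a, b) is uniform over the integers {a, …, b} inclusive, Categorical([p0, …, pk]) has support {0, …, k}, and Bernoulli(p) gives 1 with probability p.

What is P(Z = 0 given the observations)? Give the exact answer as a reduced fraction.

Enumerate traces; 4 have nonzero weight after conditioning:
  (Y=0, Z=1, X=0) weight 4/21
  (Y=0, Z=1, X=1) weight 4/21
  (Y=1, Z=0, X=0) weight 1/63
  (Y=1, Z=0, X=1) weight 2/63
Group by Z:
  weight(Z=0) = 1/21
  weight(Z=1) = 8/21
Total weight = 1/21 + 8/21 = 3/7
P(Z=0 | obs) = 1/21 / 3/7 = 1/9
P(Z=1 | obs) = 8/21 / 3/7 = 8/9

P(Z = 0 | obs) = 1/9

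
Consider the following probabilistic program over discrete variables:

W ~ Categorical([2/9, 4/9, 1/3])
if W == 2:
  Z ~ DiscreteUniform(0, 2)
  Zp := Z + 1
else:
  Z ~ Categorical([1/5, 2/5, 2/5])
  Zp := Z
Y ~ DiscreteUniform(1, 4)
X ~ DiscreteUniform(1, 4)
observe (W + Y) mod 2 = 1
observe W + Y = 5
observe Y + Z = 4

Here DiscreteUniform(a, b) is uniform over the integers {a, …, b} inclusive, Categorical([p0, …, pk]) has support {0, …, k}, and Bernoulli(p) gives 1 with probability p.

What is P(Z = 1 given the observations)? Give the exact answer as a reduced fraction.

P(Z = 1 | obs) = 5/9

Enumerate traces; 8 have nonzero weight after conditioning:
  (W=1, Z=0, Y=4, X=1) weight 1/180
  (W=1, Z=0, Y=4, X=2) weight 1/180
  (W=1, Z=0, Y=4, X=3) weight 1/180
  (W=1, Z=0, Y=4, X=4) weight 1/180
  (W=2, Z=1, Y=3, X=1) weight 1/144
  (W=2, Z=1, Y=3, X=2) weight 1/144
  (W=2, Z=1, Y=3, X=3) weight 1/144
  (W=2, Z=1, Y=3, X=4) weight 1/144
Group by Z:
  weight(Z=0) = 1/45
  weight(Z=1) = 1/36
Total weight = 1/45 + 1/36 = 1/20
P(Z=0 | obs) = 1/45 / 1/20 = 4/9
P(Z=1 | obs) = 1/36 / 1/20 = 5/9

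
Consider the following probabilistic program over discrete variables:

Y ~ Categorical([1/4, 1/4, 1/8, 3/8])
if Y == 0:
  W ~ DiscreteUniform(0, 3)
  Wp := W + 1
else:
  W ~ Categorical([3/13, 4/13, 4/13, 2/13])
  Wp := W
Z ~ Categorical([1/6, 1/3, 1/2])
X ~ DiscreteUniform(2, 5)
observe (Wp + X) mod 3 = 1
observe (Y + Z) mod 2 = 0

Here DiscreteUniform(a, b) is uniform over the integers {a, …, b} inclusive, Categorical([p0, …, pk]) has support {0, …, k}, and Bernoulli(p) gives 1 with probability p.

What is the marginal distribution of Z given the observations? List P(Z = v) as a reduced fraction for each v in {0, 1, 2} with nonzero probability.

P(Z=0) = 99/736, P(Z=1) = 85/184, P(Z=2) = 297/736

Enumerate traces; 30 have nonzero weight after conditioning:
  (Y=0, W=0, Z=0, X=3) weight 1/384
  (Y=0, W=0, Z=2, X=3) weight 1/128
  (Y=0, W=1, Z=0, X=2) weight 1/384
  (Y=0, W=1, Z=0, X=5) weight 1/384
  (Y=0, W=1, Z=2, X=2) weight 1/128
  (Y=0, W=1, Z=2, X=5) weight 1/128
  (Y=0, W=2, Z=0, X=4) weight 1/384
  (Y=0, W=2, Z=2, X=4) weight 1/128
  (Y=1, W=0, Z=1, X=4) weight 1/208
  … 21 more
Group by Z:
  weight(Z=0) = 33/1664
  weight(Z=1) = 85/1248
  weight(Z=2) = 99/1664
Total weight = 33/1664 + 85/1248 + 99/1664 = 23/156
P(Z=0 | obs) = 33/1664 / 23/156 = 99/736
P(Z=1 | obs) = 85/1248 / 23/156 = 85/184
P(Z=2 | obs) = 99/1664 / 23/156 = 297/736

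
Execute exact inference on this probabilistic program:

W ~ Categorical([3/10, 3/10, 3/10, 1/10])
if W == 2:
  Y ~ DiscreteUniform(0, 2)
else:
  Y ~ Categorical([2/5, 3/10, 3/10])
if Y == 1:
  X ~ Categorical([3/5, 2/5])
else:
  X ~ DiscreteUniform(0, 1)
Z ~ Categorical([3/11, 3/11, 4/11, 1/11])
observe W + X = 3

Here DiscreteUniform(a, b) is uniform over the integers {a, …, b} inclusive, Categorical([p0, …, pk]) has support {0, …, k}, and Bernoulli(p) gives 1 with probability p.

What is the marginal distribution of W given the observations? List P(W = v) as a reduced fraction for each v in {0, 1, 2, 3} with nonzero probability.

Enumerate traces; 24 have nonzero weight after conditioning:
  (W=2, Y=0, X=1, Z=0) weight 3/220
  (W=2, Y=0, X=1, Z=1) weight 3/220
  (W=2, Y=0, X=1, Z=2) weight 1/55
  (W=2, Y=0, X=1, Z=3) weight 1/220
  (W=2, Y=1, X=1, Z=0) weight 3/275
  (W=2, Y=1, X=1, Z=1) weight 3/275
  (W=2, Y=1, X=1, Z=2) weight 4/275
  (W=2, Y=1, X=1, Z=3) weight 1/275
  (W=3, Y=0, X=0, Z=0) weight 3/550
  … 15 more
Group by W:
  weight(W=2) = 7/50
  weight(W=3) = 53/1000
Total weight = 7/50 + 53/1000 = 193/1000
P(W=2 | obs) = 7/50 / 193/1000 = 140/193
P(W=3 | obs) = 53/1000 / 193/1000 = 53/193

P(W=2) = 140/193, P(W=3) = 53/193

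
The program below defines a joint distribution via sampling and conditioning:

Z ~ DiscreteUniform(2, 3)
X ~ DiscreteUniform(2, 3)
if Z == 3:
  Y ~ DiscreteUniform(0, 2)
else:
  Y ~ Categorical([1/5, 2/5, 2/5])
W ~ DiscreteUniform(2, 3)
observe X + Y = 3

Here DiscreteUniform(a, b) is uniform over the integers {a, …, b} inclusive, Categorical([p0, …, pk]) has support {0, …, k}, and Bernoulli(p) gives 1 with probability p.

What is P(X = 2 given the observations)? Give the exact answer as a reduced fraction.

P(X = 2 | obs) = 11/19

Enumerate traces; 8 have nonzero weight after conditioning:
  (Z=2, X=2, Y=1, W=2) weight 1/20
  (Z=2, X=2, Y=1, W=3) weight 1/20
  (Z=2, X=3, Y=0, W=2) weight 1/40
  (Z=2, X=3, Y=0, W=3) weight 1/40
  (Z=3, X=2, Y=1, W=2) weight 1/24
  (Z=3, X=2, Y=1, W=3) weight 1/24
  (Z=3, X=3, Y=0, W=2) weight 1/24
  (Z=3, X=3, Y=0, W=3) weight 1/24
Group by X:
  weight(X=2) = 11/60
  weight(X=3) = 2/15
Total weight = 11/60 + 2/15 = 19/60
P(X=2 | obs) = 11/60 / 19/60 = 11/19
P(X=3 | obs) = 2/15 / 19/60 = 8/19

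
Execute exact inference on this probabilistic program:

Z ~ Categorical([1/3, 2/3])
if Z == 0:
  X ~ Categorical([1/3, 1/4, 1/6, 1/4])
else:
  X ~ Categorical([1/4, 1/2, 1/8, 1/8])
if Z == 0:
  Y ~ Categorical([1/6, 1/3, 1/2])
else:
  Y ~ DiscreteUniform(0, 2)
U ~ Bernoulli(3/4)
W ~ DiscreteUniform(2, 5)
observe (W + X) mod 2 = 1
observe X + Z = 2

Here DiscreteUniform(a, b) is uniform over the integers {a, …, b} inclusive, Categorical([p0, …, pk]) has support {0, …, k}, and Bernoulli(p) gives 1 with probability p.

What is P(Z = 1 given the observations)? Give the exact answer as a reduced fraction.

Enumerate traces; 24 have nonzero weight after conditioning:
  (Z=0, X=2, Y=0, U=0, W=3) weight 1/1728
  (Z=0, X=2, Y=0, U=0, W=5) weight 1/1728
  (Z=0, X=2, Y=0, U=1, W=3) weight 1/576
  (Z=0, X=2, Y=0, U=1, W=5) weight 1/576
  (Z=0, X=2, Y=1, U=0, W=3) weight 1/864
  (Z=0, X=2, Y=1, U=0, W=5) weight 1/864
  (Z=0, X=2, Y=1, U=1, W=3) weight 1/288
  (Z=0, X=2, Y=1, U=1, W=5) weight 1/288
  (Z=1, X=1, Y=0, U=0, W=2) weight 1/144
  … 15 more
Group by Z:
  weight(Z=0) = 1/36
  weight(Z=1) = 1/6
Total weight = 1/36 + 1/6 = 7/36
P(Z=0 | obs) = 1/36 / 7/36 = 1/7
P(Z=1 | obs) = 1/6 / 7/36 = 6/7

P(Z = 1 | obs) = 6/7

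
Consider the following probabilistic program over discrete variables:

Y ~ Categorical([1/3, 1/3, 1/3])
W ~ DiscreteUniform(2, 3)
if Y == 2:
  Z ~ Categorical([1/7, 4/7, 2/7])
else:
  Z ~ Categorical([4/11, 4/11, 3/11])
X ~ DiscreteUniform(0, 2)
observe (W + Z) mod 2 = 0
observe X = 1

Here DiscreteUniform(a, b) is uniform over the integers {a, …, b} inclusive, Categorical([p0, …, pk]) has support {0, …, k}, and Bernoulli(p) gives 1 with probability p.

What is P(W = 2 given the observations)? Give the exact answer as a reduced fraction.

P(W = 2 | obs) = 131/231

Enumerate traces; 9 have nonzero weight after conditioning:
  (Y=0, W=2, Z=0, X=1) weight 2/99
  (Y=0, W=2, Z=2, X=1) weight 1/66
  (Y=0, W=3, Z=1, X=1) weight 2/99
  (Y=1, W=2, Z=0, X=1) weight 2/99
  (Y=1, W=2, Z=2, X=1) weight 1/66
  (Y=1, W=3, Z=1, X=1) weight 2/99
  (Y=2, W=2, Z=0, X=1) weight 1/126
  (Y=2, W=2, Z=2, X=1) weight 1/63
  … 1 more
Group by W:
  weight(W=2) = 131/1386
  weight(W=3) = 50/693
Total weight = 131/1386 + 50/693 = 1/6
P(W=2 | obs) = 131/1386 / 1/6 = 131/231
P(W=3 | obs) = 50/693 / 1/6 = 100/231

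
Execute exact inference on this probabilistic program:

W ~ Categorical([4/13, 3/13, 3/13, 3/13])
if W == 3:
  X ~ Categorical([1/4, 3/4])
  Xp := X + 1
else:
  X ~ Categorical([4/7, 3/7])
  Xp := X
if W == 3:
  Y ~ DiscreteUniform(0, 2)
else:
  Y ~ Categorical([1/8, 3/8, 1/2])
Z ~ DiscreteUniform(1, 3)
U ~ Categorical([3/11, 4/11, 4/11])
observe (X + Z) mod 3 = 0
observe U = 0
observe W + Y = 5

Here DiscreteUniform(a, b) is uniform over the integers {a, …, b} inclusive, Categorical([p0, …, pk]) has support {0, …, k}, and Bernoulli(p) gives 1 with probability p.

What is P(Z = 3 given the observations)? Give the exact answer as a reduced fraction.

Enumerate traces; 2 have nonzero weight after conditioning:
  (W=3, X=0, Y=2, Z=3, U=0) weight 1/572
  (W=3, X=1, Y=2, Z=2, U=0) weight 3/572
Group by Z:
  weight(Z=2) = 3/572
  weight(Z=3) = 1/572
Total weight = 3/572 + 1/572 = 1/143
P(Z=2 | obs) = 3/572 / 1/143 = 3/4
P(Z=3 | obs) = 1/572 / 1/143 = 1/4

P(Z = 3 | obs) = 1/4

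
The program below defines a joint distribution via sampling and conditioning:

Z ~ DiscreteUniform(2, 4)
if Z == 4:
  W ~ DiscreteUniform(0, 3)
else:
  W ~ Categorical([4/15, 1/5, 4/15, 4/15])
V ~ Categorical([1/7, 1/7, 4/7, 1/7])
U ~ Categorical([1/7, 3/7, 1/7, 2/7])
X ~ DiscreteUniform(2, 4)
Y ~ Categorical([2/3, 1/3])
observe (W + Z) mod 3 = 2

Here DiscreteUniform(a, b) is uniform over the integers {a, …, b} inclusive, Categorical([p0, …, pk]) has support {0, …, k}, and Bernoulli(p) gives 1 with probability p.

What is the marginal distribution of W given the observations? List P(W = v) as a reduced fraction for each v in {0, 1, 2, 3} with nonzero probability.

Enumerate traces; 384 have nonzero weight after conditioning:
  (Z=2, W=0, V=0, U=0, X=2, Y=0) weight 8/19845
  (Z=2, W=0, V=0, U=0, X=2, Y=1) weight 4/19845
  (Z=2, W=0, V=0, U=0, X=3, Y=0) weight 8/19845
  (Z=2, W=0, V=0, U=0, X=3, Y=1) weight 4/19845
  (Z=2, W=0, V=0, U=0, X=4, Y=0) weight 8/19845
  (Z=2, W=0, V=0, U=0, X=4, Y=1) weight 4/19845
  (Z=2, W=0, V=0, U=1, X=2, Y=0) weight 8/6615
  (Z=2, W=0, V=0, U=1, X=2, Y=1) weight 4/6615
  (Z=2, W=3, V=0, U=0, X=2, Y=0) weight 8/19845
  (Z=3, W=2, V=0, U=0, X=2, Y=0) weight 8/19845
  … 374 more
Group by W:
  weight(W=0) = 4/45
  weight(W=1) = 1/12
  weight(W=2) = 4/45
  weight(W=3) = 4/45
Total weight = 4/45 + 1/12 + 4/45 + 4/45 = 7/20
P(W=0 | obs) = 4/45 / 7/20 = 16/63
P(W=1 | obs) = 1/12 / 7/20 = 5/21
P(W=2 | obs) = 4/45 / 7/20 = 16/63
P(W=3 | obs) = 4/45 / 7/20 = 16/63

P(W=0) = 16/63, P(W=1) = 5/21, P(W=2) = 16/63, P(W=3) = 16/63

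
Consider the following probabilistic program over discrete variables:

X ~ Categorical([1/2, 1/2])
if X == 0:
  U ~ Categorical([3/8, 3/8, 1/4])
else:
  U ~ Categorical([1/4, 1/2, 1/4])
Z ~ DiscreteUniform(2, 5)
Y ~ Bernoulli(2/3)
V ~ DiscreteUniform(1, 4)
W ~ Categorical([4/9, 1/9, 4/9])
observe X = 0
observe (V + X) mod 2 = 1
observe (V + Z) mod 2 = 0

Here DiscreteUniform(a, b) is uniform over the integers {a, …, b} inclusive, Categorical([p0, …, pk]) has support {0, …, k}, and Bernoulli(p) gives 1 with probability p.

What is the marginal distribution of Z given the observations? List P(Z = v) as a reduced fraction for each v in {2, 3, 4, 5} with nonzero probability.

Enumerate traces; 72 have nonzero weight after conditioning:
  (X=0, U=0, Z=3, Y=0, V=1, W=0) weight 1/576
  (X=0, U=0, Z=3, Y=0, V=1, W=1) weight 1/2304
  (X=0, U=0, Z=3, Y=0, V=1, W=2) weight 1/576
  (X=0, U=0, Z=3, Y=0, V=3, W=0) weight 1/576
  (X=0, U=0, Z=3, Y=0, V=3, W=1) weight 1/2304
  (X=0, U=0, Z=3, Y=0, V=3, W=2) weight 1/576
  (X=0, U=0, Z=3, Y=1, V=1, W=0) weight 1/288
  (X=0, U=0, Z=3, Y=1, V=1, W=1) weight 1/1152
  (X=0, U=0, Z=5, Y=0, V=1, W=0) weight 1/576
  … 63 more
Group by Z:
  weight(Z=3) = 1/16
  weight(Z=5) = 1/16
Total weight = 1/16 + 1/16 = 1/8
P(Z=3 | obs) = 1/16 / 1/8 = 1/2
P(Z=5 | obs) = 1/16 / 1/8 = 1/2

P(Z=3) = 1/2, P(Z=5) = 1/2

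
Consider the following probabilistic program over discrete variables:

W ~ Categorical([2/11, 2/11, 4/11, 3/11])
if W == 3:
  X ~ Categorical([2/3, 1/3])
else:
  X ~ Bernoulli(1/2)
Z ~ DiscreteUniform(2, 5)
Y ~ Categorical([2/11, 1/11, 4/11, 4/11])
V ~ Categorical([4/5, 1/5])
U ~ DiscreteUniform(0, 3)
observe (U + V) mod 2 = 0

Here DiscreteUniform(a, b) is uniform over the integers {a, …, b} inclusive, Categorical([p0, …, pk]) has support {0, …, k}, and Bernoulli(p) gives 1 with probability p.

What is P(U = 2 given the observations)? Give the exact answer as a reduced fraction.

P(U = 2 | obs) = 2/5

Enumerate traces; 512 have nonzero weight after conditioning:
  (W=0, X=0, Z=2, Y=0, V=0, U=0) weight 1/1210
  (W=0, X=0, Z=2, Y=0, V=0, U=2) weight 1/1210
  (W=0, X=0, Z=2, Y=0, V=1, U=1) weight 1/4840
  (W=0, X=0, Z=2, Y=0, V=1, U=3) weight 1/4840
  (W=0, X=0, Z=2, Y=1, V=0, U=0) weight 1/2420
  (W=0, X=0, Z=2, Y=1, V=0, U=2) weight 1/2420
  (W=0, X=0, Z=2, Y=1, V=1, U=1) weight 1/9680
  (W=0, X=0, Z=2, Y=1, V=1, U=3) weight 1/9680
  … 504 more
Group by U:
  weight(U=0) = 1/5
  weight(U=1) = 1/20
  weight(U=2) = 1/5
  weight(U=3) = 1/20
Total weight = 1/5 + 1/20 + 1/5 + 1/20 = 1/2
P(U=0 | obs) = 1/5 / 1/2 = 2/5
P(U=1 | obs) = 1/20 / 1/2 = 1/10
P(U=2 | obs) = 1/5 / 1/2 = 2/5
P(U=3 | obs) = 1/20 / 1/2 = 1/10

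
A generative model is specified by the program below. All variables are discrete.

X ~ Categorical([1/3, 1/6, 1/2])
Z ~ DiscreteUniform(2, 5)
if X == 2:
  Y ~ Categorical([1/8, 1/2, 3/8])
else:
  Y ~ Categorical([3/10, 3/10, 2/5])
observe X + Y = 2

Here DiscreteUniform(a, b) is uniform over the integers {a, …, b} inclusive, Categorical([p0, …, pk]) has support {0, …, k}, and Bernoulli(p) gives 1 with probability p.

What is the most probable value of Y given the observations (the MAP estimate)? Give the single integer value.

Enumerate traces; 12 have nonzero weight after conditioning:
  (X=0, Z=2, Y=2) weight 1/30
  (X=0, Z=3, Y=2) weight 1/30
  (X=0, Z=4, Y=2) weight 1/30
  (X=0, Z=5, Y=2) weight 1/30
  (X=1, Z=2, Y=1) weight 1/80
  (X=1, Z=3, Y=1) weight 1/80
  (X=1, Z=4, Y=1) weight 1/80
  (X=1, Z=5, Y=1) weight 1/80
  (X=2, Z=2, Y=0) weight 1/64
  … 3 more
Group by Y:
  weight(Y=0) = 1/16
  weight(Y=1) = 1/20
  weight(Y=2) = 2/15
Total weight = 1/16 + 1/20 + 2/15 = 59/240
P(Y=0 | obs) = 1/16 / 59/240 = 15/59
P(Y=1 | obs) = 1/20 / 59/240 = 12/59
P(Y=2 | obs) = 2/15 / 59/240 = 32/59
argmax = 2

argmax_v P(Y = v | obs) = 2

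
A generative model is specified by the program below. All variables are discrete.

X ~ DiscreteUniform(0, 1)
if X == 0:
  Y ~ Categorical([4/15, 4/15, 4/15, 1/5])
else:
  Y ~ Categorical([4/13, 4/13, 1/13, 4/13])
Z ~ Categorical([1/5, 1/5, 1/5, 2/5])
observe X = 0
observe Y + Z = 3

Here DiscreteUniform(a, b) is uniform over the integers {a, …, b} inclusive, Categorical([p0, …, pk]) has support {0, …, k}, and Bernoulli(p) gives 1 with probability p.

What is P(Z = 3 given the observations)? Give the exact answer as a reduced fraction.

Enumerate traces; 4 have nonzero weight after conditioning:
  (X=0, Y=0, Z=3) weight 4/75
  (X=0, Y=1, Z=2) weight 2/75
  (X=0, Y=2, Z=1) weight 2/75
  (X=0, Y=3, Z=0) weight 1/50
Group by Z:
  weight(Z=0) = 1/50
  weight(Z=1) = 2/75
  weight(Z=2) = 2/75
  weight(Z=3) = 4/75
Total weight = 1/50 + 2/75 + 2/75 + 4/75 = 19/150
P(Z=0 | obs) = 1/50 / 19/150 = 3/19
P(Z=1 | obs) = 2/75 / 19/150 = 4/19
P(Z=2 | obs) = 2/75 / 19/150 = 4/19
P(Z=3 | obs) = 4/75 / 19/150 = 8/19

P(Z = 3 | obs) = 8/19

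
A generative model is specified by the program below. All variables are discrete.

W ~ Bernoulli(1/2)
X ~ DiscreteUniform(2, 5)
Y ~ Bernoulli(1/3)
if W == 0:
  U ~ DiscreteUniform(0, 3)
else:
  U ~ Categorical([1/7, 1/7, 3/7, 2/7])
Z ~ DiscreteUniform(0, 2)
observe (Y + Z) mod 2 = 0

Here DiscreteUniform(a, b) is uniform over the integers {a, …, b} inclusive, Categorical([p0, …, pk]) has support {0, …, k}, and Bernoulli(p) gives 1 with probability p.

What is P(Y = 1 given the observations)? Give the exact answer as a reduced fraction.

P(Y = 1 | obs) = 1/5

Enumerate traces; 96 have nonzero weight after conditioning:
  (W=0, X=2, Y=0, U=0, Z=0) weight 1/144
  (W=0, X=2, Y=0, U=0, Z=2) weight 1/144
  (W=0, X=2, Y=0, U=1, Z=0) weight 1/144
  (W=0, X=2, Y=0, U=1, Z=2) weight 1/144
  (W=0, X=2, Y=0, U=2, Z=0) weight 1/144
  (W=0, X=2, Y=0, U=2, Z=2) weight 1/144
  (W=0, X=2, Y=0, U=3, Z=0) weight 1/144
  (W=0, X=2, Y=0, U=3, Z=2) weight 1/144
  (W=0, X=2, Y=1, U=0, Z=1) weight 1/288
  … 87 more
Group by Y:
  weight(Y=0) = 4/9
  weight(Y=1) = 1/9
Total weight = 4/9 + 1/9 = 5/9
P(Y=0 | obs) = 4/9 / 5/9 = 4/5
P(Y=1 | obs) = 1/9 / 5/9 = 1/5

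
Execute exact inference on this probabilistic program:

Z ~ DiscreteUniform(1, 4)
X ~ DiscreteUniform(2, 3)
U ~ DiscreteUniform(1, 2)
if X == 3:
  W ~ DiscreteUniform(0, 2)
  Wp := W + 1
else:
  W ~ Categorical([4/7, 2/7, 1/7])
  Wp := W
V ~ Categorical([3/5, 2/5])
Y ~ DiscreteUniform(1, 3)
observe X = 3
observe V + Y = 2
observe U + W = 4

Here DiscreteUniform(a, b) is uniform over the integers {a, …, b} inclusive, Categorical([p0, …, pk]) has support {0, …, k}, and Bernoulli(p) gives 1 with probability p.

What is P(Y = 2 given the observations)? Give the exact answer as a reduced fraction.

P(Y = 2 | obs) = 3/5

Enumerate traces; 8 have nonzero weight after conditioning:
  (Z=1, X=3, U=2, W=2, V=0, Y=2) weight 1/240
  (Z=1, X=3, U=2, W=2, V=1, Y=1) weight 1/360
  (Z=2, X=3, U=2, W=2, V=0, Y=2) weight 1/240
  (Z=2, X=3, U=2, W=2, V=1, Y=1) weight 1/360
  (Z=3, X=3, U=2, W=2, V=0, Y=2) weight 1/240
  (Z=3, X=3, U=2, W=2, V=1, Y=1) weight 1/360
  (Z=4, X=3, U=2, W=2, V=0, Y=2) weight 1/240
  (Z=4, X=3, U=2, W=2, V=1, Y=1) weight 1/360
Group by Y:
  weight(Y=1) = 1/90
  weight(Y=2) = 1/60
Total weight = 1/90 + 1/60 = 1/36
P(Y=1 | obs) = 1/90 / 1/36 = 2/5
P(Y=2 | obs) = 1/60 / 1/36 = 3/5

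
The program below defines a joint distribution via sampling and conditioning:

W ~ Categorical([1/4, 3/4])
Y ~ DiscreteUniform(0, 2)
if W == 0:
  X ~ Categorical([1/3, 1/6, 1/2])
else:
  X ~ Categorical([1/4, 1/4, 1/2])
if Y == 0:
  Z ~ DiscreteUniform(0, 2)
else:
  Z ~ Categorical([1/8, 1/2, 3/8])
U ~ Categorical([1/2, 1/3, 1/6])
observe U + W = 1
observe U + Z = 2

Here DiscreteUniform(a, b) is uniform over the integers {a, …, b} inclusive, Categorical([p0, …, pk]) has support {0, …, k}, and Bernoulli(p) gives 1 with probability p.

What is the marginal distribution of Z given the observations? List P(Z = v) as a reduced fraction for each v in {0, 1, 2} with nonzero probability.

P(Z=1) = 32/149, P(Z=2) = 117/149

Enumerate traces; 18 have nonzero weight after conditioning:
  (W=0, Y=0, X=0, Z=1, U=1) weight 1/324
  (W=0, Y=0, X=1, Z=1, U=1) weight 1/648
  (W=0, Y=0, X=2, Z=1, U=1) weight 1/216
  (W=0, Y=1, X=0, Z=1, U=1) weight 1/216
  (W=0, Y=1, X=1, Z=1, U=1) weight 1/432
  (W=0, Y=1, X=2, Z=1, U=1) weight 1/144
  (W=0, Y=2, X=0, Z=1, U=1) weight 1/216
  (W=0, Y=2, X=1, Z=1, U=1) weight 1/432
  (W=1, Y=0, X=0, Z=2, U=0) weight 1/96
  … 9 more
Group by Z:
  weight(Z=1) = 1/27
  weight(Z=2) = 13/96
Total weight = 1/27 + 13/96 = 149/864
P(Z=1 | obs) = 1/27 / 149/864 = 32/149
P(Z=2 | obs) = 13/96 / 149/864 = 117/149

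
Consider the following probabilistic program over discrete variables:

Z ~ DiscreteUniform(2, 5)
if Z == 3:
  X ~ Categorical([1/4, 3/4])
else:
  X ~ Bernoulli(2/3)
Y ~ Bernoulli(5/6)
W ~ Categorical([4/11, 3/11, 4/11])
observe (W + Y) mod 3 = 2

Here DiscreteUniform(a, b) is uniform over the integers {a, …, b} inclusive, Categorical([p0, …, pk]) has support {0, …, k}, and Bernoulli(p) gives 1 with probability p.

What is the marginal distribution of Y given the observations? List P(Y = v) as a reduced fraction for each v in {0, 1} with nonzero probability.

P(Y=0) = 4/19, P(Y=1) = 15/19

Enumerate traces; 16 have nonzero weight after conditioning:
  (Z=2, X=0, Y=0, W=2) weight 1/198
  (Z=2, X=0, Y=1, W=1) weight 5/264
  (Z=2, X=1, Y=0, W=2) weight 1/99
  (Z=2, X=1, Y=1, W=1) weight 5/132
  (Z=3, X=0, Y=0, W=2) weight 1/264
  (Z=3, X=0, Y=1, W=1) weight 5/352
  (Z=3, X=1, Y=0, W=2) weight 1/88
  (Z=3, X=1, Y=1, W=1) weight 15/352
  … 8 more
Group by Y:
  weight(Y=0) = 2/33
  weight(Y=1) = 5/22
Total weight = 2/33 + 5/22 = 19/66
P(Y=0 | obs) = 2/33 / 19/66 = 4/19
P(Y=1 | obs) = 5/22 / 19/66 = 15/19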